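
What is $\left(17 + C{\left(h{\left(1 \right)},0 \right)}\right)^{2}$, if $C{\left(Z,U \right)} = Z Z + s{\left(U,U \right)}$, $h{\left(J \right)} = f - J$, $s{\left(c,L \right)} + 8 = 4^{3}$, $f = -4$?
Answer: $9604$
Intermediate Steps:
$s{\left(c,L \right)} = 56$ ($s{\left(c,L \right)} = -8 + 4^{3} = -8 + 64 = 56$)
$h{\left(J \right)} = -4 - J$
$C{\left(Z,U \right)} = 56 + Z^{2}$ ($C{\left(Z,U \right)} = Z Z + 56 = Z^{2} + 56 = 56 + Z^{2}$)
$\left(17 + C{\left(h{\left(1 \right)},0 \right)}\right)^{2} = \left(17 + \left(56 + \left(-4 - 1\right)^{2}\right)\right)^{2} = \left(17 + \left(56 + \left(-5\right)^{2}\right)\right)^{2} = \left(17 + \left(56 + 25\right)\right)^{2} = \left(17 + 81\right)^{2} = 98^{2} = 9604$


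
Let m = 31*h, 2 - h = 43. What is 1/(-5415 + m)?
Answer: -1/6686 ≈ -0.00014957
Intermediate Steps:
h = -41 (h = 2 - 1*43 = 2 - 43 = -41)
m = -1271 (m = 31*(-41) = -1271)
1/(-5415 + m) = 1/(-5415 - 1271) = 1/(-6686) = -1/6686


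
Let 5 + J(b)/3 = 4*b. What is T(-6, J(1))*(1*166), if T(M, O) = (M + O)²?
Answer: 13446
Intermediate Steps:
J(b) = -15 + 12*b (J(b) = -15 + 3*(4*b) = -15 + 12*b)
T(-6, J(1))*(1*166) = (-6 + (-15 + 12*1))²*(1*166) = (-6 + (-15 + 12))²*166 = (-6 - 3)²*166 = (-9)²*166 = 81*166 = 13446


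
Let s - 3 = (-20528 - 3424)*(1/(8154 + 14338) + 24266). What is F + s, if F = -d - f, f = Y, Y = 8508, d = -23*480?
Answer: -3268181493219/5623 ≈ -5.8122e+8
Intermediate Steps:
d = -11040
f = 8508
F = 2532 (F = -1*(-11040) - 1*8508 = 11040 - 8508 = 2532)
s = -3268195730655/5623 (s = 3 + (-20528 - 3424)*(1/(8154 + 14338) + 24266) = 3 - 23952*(1/22492 + 24266) = 3 - 23952*545790873/22492 = 3 - 3268195747524/5623 = -3268195730655/5623 ≈ -5.8122e+8)
F + s = 2532 - 3268195730655/5623 = -3268181493219/5623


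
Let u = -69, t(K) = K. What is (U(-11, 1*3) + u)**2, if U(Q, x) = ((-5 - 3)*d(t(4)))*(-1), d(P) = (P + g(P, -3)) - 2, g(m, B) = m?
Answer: 441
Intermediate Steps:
d(P) = -2 + 2*P (d(P) = (P + P) - 2 = 2*P - 2 = -2 + 2*P)
U(Q, x) = 48 (U(Q, x) = ((-5 - 3)*(-2 + 2*4))*(-1) = -8*(-2 + 8)*(-1) = -8*6*(-1) = -48*(-1) = 48)
(U(-11, 1*3) + u)**2 = (48 - 69)**2 = (-21)**2 = 441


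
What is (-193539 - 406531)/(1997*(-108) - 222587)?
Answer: 600070/438263 ≈ 1.3692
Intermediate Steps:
(-193539 - 406531)/(1997*(-108) - 222587) = -600070/(-215676 - 222587) = -600070/(-438263) = -600070*(-1/438263) = 600070/438263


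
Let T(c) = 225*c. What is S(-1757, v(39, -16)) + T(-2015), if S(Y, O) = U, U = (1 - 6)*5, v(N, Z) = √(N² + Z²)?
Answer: -453400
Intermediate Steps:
U = -25 (U = -5*5 = -25)
S(Y, O) = -25
S(-1757, v(39, -16)) + T(-2015) = -25 + 225*(-2015) = -25 - 453375 = -453400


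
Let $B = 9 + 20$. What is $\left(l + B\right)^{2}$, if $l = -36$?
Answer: $49$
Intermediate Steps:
$B = 29$
$\left(l + B\right)^{2} = \left(-36 + 29\right)^{2} = \left(-7\right)^{2} = 49$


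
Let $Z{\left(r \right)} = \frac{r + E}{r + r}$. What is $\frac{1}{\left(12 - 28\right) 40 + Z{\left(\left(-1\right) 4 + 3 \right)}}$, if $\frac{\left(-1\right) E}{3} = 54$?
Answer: $- \frac{2}{1117} \approx -0.0017905$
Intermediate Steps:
$E = -162$ ($E = \left(-3\right) 54 = -162$)
$Z{\left(r \right)} = \frac{-162 + r}{2 r}$ ($Z{\left(r \right)} = \frac{r - 162}{r + r} = \frac{-162 + r}{2 r}$)
$\frac{1}{\left(12 - 28\right) 40 + Z{\left(\left(-1\right) 4 + 3 \right)}} = \frac{1}{\left(12 - 28\right) 40 + \frac{-162 + \left(\left(-1\right) 4 + 3\right)}{2 \left(\left(-1\right) 4 + 3\right)}} = \frac{1}{\left(-16\right) 40 + \frac{-162 + \left(-4 + 3\right)}{2 \left(-4 + 3\right)}} = \frac{1}{-640 + \frac{-162 - 1}{2 \left(-1\right)}} = \frac{1}{-640 + \frac{1}{2} \left(-1\right) \left(-163\right)} = \frac{1}{-640 + \frac{163}{2}} = \frac{1}{- \frac{1117}{2}} = - \frac{2}{1117}$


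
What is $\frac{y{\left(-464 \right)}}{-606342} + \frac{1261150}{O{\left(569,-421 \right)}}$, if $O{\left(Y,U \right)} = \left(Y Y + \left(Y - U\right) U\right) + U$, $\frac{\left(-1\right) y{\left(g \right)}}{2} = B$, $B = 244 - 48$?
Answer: $- \frac{2548838603}{188875533} \approx -13.495$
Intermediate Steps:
$B = 196$
$y{\left(g \right)} = -392$ ($y{\left(g \right)} = \left(-2\right) 196 = -392$)
$O{\left(Y,U \right)} = U + Y^{2} + U \left(Y - U\right)$ ($O{\left(Y,U \right)} = \left(Y^{2} + U \left(Y - U\right)\right) + U = U + Y^{2} + U \left(Y - U\right)$)
$\frac{y{\left(-464 \right)}}{-606342} + \frac{1261150}{O{\left(569,-421 \right)}} = - \frac{392}{-606342} + \frac{1261150}{-421 + 569^{2} - \left(-421\right)^{2} - 239549} = \left(-392\right) \left(- \frac{1}{606342}\right) + \frac{1261150}{-421 + 323761 - 177241 - 239549} = \frac{196}{303171} + \frac{1261150}{-421 + 323761 - 177241 - 239549} = \frac{196}{303171} + \frac{1261150}{-93450} = \frac{196}{303171} + 1261150 \left(- \frac{1}{93450}\right) = \frac{196}{303171} - \frac{25223}{1869} = - \frac{2548838603}{188875533}$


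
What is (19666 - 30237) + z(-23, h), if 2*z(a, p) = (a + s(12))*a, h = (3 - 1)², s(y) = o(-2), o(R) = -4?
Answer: -20521/2 ≈ -10261.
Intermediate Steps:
s(y) = -4
h = 4 (h = 2² = 4)
z(a, p) = a*(-4 + a)/2 (z(a, p) = ((a - 4)*a)/2 = ((-4 + a)*a)/2 = (a*(-4 + a))/2 = a*(-4 + a)/2)
(19666 - 30237) + z(-23, h) = (19666 - 30237) + (½)*(-23)*(-4 - 23) = -10571 + (½)*(-23)*(-27) = -10571 + 621/2 = -20521/2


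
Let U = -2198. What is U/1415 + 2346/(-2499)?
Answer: -172792/69335 ≈ -2.4921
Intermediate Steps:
U/1415 + 2346/(-2499) = -2198/1415 + 2346/(-2499) = -2198*1/1415 + 2346*(-1/2499) = -2198/1415 - 46/49 = -172792/69335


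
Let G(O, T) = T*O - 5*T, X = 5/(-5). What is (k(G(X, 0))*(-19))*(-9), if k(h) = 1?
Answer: 171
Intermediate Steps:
X = -1 (X = 5*(-⅕) = -1)
G(O, T) = -5*T + O*T (G(O, T) = O*T - 5*T = -5*T + O*T)
(k(G(X, 0))*(-19))*(-9) = (1*(-19))*(-9) = -19*(-9) = 171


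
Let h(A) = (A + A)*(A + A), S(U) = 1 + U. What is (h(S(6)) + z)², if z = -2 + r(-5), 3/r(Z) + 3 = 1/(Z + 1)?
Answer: 6300100/169 ≈ 37279.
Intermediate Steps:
r(Z) = 3/(-3 + 1/(1 + Z)) (r(Z) = 3/(-3 + 1/(Z + 1)) = 3/(-3 + 1/(1 + Z)))
z = -38/13 (z = -2 + 3*(-1 - 1*(-5))/(2 + 3*(-5)) = -2 + 3*(-1 + 5)/(2 - 15) = -2 + 3*4/(-13) = -2 + 3*(-1/13)*4 = -2 - 12/13 = -38/13 ≈ -2.9231)
h(A) = 4*A² (h(A) = (2*A)*(2*A) = 4*A²)
(h(S(6)) + z)² = (4*(1 + 6)² - 38/13)² = (4*7² - 38/13)² = (4*49 - 38/13)² = (196 - 38/13)² = (2510/13)² = 6300100/169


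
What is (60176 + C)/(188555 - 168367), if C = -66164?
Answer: -1497/5047 ≈ -0.29661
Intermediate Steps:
(60176 + C)/(188555 - 168367) = (60176 - 66164)/(188555 - 168367) = -5988/20188 = -5988*1/20188 = -1497/5047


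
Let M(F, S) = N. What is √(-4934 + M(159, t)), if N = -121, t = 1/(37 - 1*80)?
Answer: I*√5055 ≈ 71.099*I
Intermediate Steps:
t = -1/43 (t = 1/(37 - 80) = 1/(-43) = -1/43 ≈ -0.023256)
M(F, S) = -121
√(-4934 + M(159, t)) = √(-4934 - 121) = √(-5055) = I*√5055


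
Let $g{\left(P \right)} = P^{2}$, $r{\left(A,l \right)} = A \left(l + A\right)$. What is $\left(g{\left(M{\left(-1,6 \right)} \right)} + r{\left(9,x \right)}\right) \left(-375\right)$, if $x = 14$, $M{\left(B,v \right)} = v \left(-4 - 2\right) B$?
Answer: $-563625$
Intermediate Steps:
$M{\left(B,v \right)} = - 6 B v$ ($M{\left(B,v \right)} = v \left(-4 - 2\right) B = v \left(-6\right) B = - 6 v B = - 6 B v$)
$r{\left(A,l \right)} = A \left(A + l\right)$
$\left(g{\left(M{\left(-1,6 \right)} \right)} + r{\left(9,x \right)}\right) \left(-375\right) = \left(\left(\left(-6\right) \left(-1\right) 6\right)^{2} + 9 \left(9 + 14\right)\right) \left(-375\right) = \left(36^{2} + 9 \cdot 23\right) \left(-375\right) = \left(1296 + 207\right) \left(-375\right) = 1503 \left(-375\right) = -563625$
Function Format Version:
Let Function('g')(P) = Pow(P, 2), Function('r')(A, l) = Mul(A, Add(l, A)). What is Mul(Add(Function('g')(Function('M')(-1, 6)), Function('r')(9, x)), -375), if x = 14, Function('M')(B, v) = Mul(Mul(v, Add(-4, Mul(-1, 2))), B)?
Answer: -563625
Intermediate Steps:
Function('M')(B, v) = Mul(-6, B, v) (Function('M')(B, v) = Mul(Mul(v, Add(-4, -2)), B) = Mul(Mul(v, -6), B) = Mul(Mul(-6, v), B) = Mul(-6, B, v))
Function('r')(A, l) = Mul(A, Add(A, l))
Mul(Add(Function('g')(Function('M')(-1, 6)), Function('r')(9, x)), -375) = Mul(Add(Pow(Mul(-6, -1, 6), 2), Mul(9, Add(9, 14))), -375) = Mul(Add(Pow(36, 2), Mul(9, 23)), -375) = Mul(Add(1296, 207), -375) = Mul(1503, -375) = -563625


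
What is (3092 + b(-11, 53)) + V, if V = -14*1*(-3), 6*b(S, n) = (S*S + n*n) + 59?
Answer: 21793/6 ≈ 3632.2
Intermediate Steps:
b(S, n) = 59/6 + S**2/6 + n**2/6 (b(S, n) = ((S*S + n*n) + 59)/6 = ((S**2 + n**2) + 59)/6 = (59 + S**2 + n**2)/6 = 59/6 + S**2/6 + n**2/6)
V = 42 (V = -14*(-3) = 42)
(3092 + b(-11, 53)) + V = (3092 + (59/6 + (1/6)*(-11)**2 + (1/6)*53**2)) + 42 = (3092 + (59/6 + (1/6)*121 + (1/6)*2809)) + 42 = (3092 + (59/6 + 121/6 + 2809/6)) + 42 = (3092 + 2989/6) + 42 = 21541/6 + 42 = 21793/6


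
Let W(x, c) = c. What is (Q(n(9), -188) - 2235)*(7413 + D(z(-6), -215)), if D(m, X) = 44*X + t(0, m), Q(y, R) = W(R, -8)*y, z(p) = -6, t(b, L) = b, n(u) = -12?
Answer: 4378533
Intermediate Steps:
Q(y, R) = -8*y
D(m, X) = 44*X (D(m, X) = 44*X + 0 = 44*X)
(Q(n(9), -188) - 2235)*(7413 + D(z(-6), -215)) = (-8*(-12) - 2235)*(7413 + 44*(-215)) = (96 - 2235)*(7413 - 9460) = -2139*(-2047) = 4378533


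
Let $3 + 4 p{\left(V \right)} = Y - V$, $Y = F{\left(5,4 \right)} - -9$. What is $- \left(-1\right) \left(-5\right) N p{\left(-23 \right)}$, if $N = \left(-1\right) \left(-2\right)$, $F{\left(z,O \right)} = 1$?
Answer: $-75$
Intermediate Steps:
$N = 2$
$Y = 10$ ($Y = 1 - -9 = 1 + 9 = 10$)
$p{\left(V \right)} = \frac{7}{4} - \frac{V}{4}$ ($p{\left(V \right)} = - \frac{3}{4} + \frac{10 - V}{4} = - \frac{3}{4} - \left(- \frac{5}{2} + \frac{V}{4}\right) = \frac{7}{4} - \frac{V}{4}$)
$- \left(-1\right) \left(-5\right) N p{\left(-23 \right)} = - \left(-1\right) \left(-5\right) 2 \left(\frac{7}{4} - - \frac{23}{4}\right) = \left(-1\right) 5 \cdot 2 \left(\frac{7}{4} + \frac{23}{4}\right) = \left(-5\right) 2 \cdot \frac{15}{2} = \left(-10\right) \frac{15}{2} = -75$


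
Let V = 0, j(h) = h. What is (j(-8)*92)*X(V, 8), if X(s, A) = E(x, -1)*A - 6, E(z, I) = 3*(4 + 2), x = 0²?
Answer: -101568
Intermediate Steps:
x = 0
E(z, I) = 18 (E(z, I) = 3*6 = 18)
X(s, A) = -6 + 18*A (X(s, A) = 18*A - 6 = -6 + 18*A)
(j(-8)*92)*X(V, 8) = (-8*92)*(-6 + 18*8) = -736*(-6 + 144) = -736*138 = -101568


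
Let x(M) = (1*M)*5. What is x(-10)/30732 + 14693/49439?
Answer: 17272051/58436898 ≈ 0.29557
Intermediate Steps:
x(M) = 5*M (x(M) = M*5 = 5*M)
x(-10)/30732 + 14693/49439 = (5*(-10))/30732 + 14693/49439 = -50*1/30732 + 14693*(1/49439) = -25/15366 + 14693/49439 = 17272051/58436898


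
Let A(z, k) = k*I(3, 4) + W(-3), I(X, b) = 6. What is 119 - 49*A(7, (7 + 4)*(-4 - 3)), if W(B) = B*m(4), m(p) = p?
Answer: 23345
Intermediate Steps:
W(B) = 4*B (W(B) = B*4 = 4*B)
A(z, k) = -12 + 6*k (A(z, k) = k*6 + 4*(-3) = 6*k - 12 = -12 + 6*k)
119 - 49*A(7, (7 + 4)*(-4 - 3)) = 119 - 49*(-12 + 6*((7 + 4)*(-4 - 3))) = 119 - 49*(-12 + 6*(11*(-7))) = 119 - 49*(-12 + 6*(-77)) = 119 - 49*(-12 - 462) = 119 - 49*(-474) = 119 + 23226 = 23345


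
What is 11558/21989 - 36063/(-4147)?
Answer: 76447303/8289853 ≈ 9.2218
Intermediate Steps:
11558/21989 - 36063/(-4147) = 11558*(1/21989) - 36063*(-1/4147) = 11558/21989 + 36063/4147 = 76447303/8289853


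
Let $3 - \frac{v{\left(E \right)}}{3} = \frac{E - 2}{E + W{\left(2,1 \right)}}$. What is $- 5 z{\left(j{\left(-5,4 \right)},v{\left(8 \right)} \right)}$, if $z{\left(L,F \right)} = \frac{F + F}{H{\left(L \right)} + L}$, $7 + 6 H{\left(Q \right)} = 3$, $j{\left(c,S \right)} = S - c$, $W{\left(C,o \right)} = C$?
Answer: $- \frac{216}{25} \approx -8.64$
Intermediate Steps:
$H{\left(Q \right)} = - \frac{2}{3}$ ($H{\left(Q \right)} = - \frac{7}{6} + \frac{1}{6} \cdot 3 = - \frac{7}{6} + \frac{1}{2} = - \frac{2}{3}$)
$v{\left(E \right)} = 9 - \frac{3 \left(-2 + E\right)}{2 + E}$ ($v{\left(E \right)} = 9 - 3 \frac{E - 2}{E + 2} = 9 - 3 \frac{-2 + E}{2 + E} = 9 - \frac{3 \left(-2 + E\right)}{2 + E}$)
$z{\left(L,F \right)} = \frac{2 F}{- \frac{2}{3} + L}$ ($z{\left(L,F \right)} = \frac{F + F}{- \frac{2}{3} + L} = \frac{2 F}{- \frac{2}{3} + L}$)
$- 5 z{\left(j{\left(-5,4 \right)},v{\left(8 \right)} \right)} = - 5 \frac{6 \frac{6 \left(4 + 8\right)}{2 + 8}}{-2 + 3 \left(4 - -5\right)} = - 5 \frac{6 \cdot 6 \cdot \frac{1}{10} \cdot 12}{-2 + 3 \left(4 + 5\right)} = - 5 \frac{6 \cdot 6 \cdot \frac{1}{10} \cdot 12}{-2 + 3 \cdot 9} = - 5 \cdot 6 \cdot \frac{36}{5} \frac{1}{-2 + 27} = - 5 \cdot 6 \cdot \frac{36}{5} \cdot \frac{1}{25} = \left(-5\right) \frac{216}{125} = - \frac{216}{25}$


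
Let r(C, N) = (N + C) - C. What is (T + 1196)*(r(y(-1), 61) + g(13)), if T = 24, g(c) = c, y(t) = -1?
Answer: 90280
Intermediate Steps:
r(C, N) = N (r(C, N) = (C + N) - C = N)
(T + 1196)*(r(y(-1), 61) + g(13)) = (24 + 1196)*(61 + 13) = 1220*74 = 90280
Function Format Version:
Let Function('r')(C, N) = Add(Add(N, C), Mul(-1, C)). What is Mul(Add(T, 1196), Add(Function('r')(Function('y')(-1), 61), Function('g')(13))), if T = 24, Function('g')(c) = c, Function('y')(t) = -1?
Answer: 90280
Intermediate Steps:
Function('r')(C, N) = N (Function('r')(C, N) = Add(Add(C, N), Mul(-1, C)) = N)
Mul(Add(T, 1196), Add(Function('r')(Function('y')(-1), 61), Function('g')(13))) = Mul(Add(24, 1196), Add(61, 13)) = Mul(1220, 74) = 90280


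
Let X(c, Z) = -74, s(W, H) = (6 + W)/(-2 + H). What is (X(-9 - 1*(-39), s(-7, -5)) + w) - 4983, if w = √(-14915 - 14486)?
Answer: -5057 + I*√29401 ≈ -5057.0 + 171.47*I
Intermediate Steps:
s(W, H) = (6 + W)/(-2 + H)
w = I*√29401 (w = √(-29401) = I*√29401 ≈ 171.47*I)
(X(-9 - 1*(-39), s(-7, -5)) + w) - 4983 = (-74 + I*√29401) - 4983 = -5057 + I*√29401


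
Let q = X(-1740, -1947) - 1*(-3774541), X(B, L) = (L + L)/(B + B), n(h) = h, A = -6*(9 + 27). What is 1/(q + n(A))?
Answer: 580/2189109149 ≈ 2.6495e-7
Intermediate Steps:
A = -216 (A = -6*36 = -216)
X(B, L) = L/B (X(B, L) = (2*L)/((2*B)) = (2*L)*(1/(2*B)) = L/B)
q = 2189234429/580 (q = -1947/(-1740) - 1*(-3774541) = -1947*(-1/1740) + 3774541 = 649/580 + 3774541 = 2189234429/580 ≈ 3.7745e+6)
1/(q + n(A)) = 1/(2189234429/580 - 216) = 1/(2189109149/580) = 580/2189109149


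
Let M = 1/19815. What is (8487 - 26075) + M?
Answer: -348506219/19815 ≈ -17588.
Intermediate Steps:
M = 1/19815 ≈ 5.0467e-5
(8487 - 26075) + M = (8487 - 26075) + 1/19815 = -17588 + 1/19815 = -348506219/19815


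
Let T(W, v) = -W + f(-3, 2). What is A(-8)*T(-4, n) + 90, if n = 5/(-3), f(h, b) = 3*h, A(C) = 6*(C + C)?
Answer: 570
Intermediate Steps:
A(C) = 12*C (A(C) = 6*(2*C) = 12*C)
n = -5/3 (n = 5*(-⅓) = -5/3 ≈ -1.6667)
T(W, v) = -9 - W (T(W, v) = -W + 3*(-3) = -W - 9 = -9 - W)
A(-8)*T(-4, n) + 90 = (12*(-8))*(-9 - 1*(-4)) + 90 = -96*(-9 + 4) + 90 = -96*(-5) + 90 = 480 + 90 = 570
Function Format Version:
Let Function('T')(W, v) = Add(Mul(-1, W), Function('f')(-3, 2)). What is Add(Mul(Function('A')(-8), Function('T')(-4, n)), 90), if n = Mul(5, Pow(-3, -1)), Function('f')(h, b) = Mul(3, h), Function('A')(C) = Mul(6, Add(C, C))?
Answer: 570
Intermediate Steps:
Function('A')(C) = Mul(12, C) (Function('A')(C) = Mul(6, Mul(2, C)) = Mul(12, C))
n = Rational(-5, 3) (n = Mul(5, Rational(-1, 3)) = Rational(-5, 3) ≈ -1.6667)
Function('T')(W, v) = Add(-9, Mul(-1, W)) (Function('T')(W, v) = Add(Mul(-1, W), Mul(3, -3)) = Add(Mul(-1, W), -9) = Add(-9, Mul(-1, W)))
Add(Mul(Function('A')(-8), Function('T')(-4, n)), 90) = Add(Mul(Mul(12, -8), Add(-9, Mul(-1, -4))), 90) = Add(Mul(-96, Add(-9, 4)), 90) = Add(Mul(-96, -5), 90) = Add(480, 90) = 570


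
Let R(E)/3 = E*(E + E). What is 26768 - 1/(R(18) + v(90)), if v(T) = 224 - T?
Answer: 55623903/2078 ≈ 26768.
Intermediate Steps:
R(E) = 6*E² (R(E) = 3*(E*(E + E)) = 3*(E*(2*E)) = 3*(2*E²) = 6*E²)
26768 - 1/(R(18) + v(90)) = 26768 - 1/(6*18² + (224 - 1*90)) = 26768 - 1/(6*324 + (224 - 90)) = 26768 - 1/(1944 + 134) = 26768 - 1/2078 = 55623903/2078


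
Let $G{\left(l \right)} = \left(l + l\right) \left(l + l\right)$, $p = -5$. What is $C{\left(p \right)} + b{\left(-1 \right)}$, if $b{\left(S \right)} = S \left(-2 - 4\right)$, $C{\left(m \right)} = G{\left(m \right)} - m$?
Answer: $111$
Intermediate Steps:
$G{\left(l \right)} = 4 l^{2}$ ($G{\left(l \right)} = 2 l 2 l = 4 l^{2}$)
$C{\left(m \right)} = - m + 4 m^{2}$ ($C{\left(m \right)} = 4 m^{2} - m = - m + 4 m^{2}$)
$b{\left(S \right)} = - 6 S$ ($b{\left(S \right)} = S \left(-2 - 4\right) = S \left(-6\right) = - 6 S$)
$C{\left(p \right)} + b{\left(-1 \right)} = - 5 \left(-1 + 4 \left(-5\right)\right) - -6 = - 5 \left(-1 - 20\right) + 6 = \left(-5\right) \left(-21\right) + 6 = 105 + 6 = 111$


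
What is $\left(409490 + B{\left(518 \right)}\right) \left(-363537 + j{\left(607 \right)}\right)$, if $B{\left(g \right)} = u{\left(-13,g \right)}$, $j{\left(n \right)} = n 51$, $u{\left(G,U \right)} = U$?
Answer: $-136360460640$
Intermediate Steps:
$j{\left(n \right)} = 51 n$
$B{\left(g \right)} = g$
$\left(409490 + B{\left(518 \right)}\right) \left(-363537 + j{\left(607 \right)}\right) = \left(409490 + 518\right) \left(-363537 + 51 \cdot 607\right) = 410008 \left(-363537 + 30957\right) = 410008 \left(-332580\right) = -136360460640$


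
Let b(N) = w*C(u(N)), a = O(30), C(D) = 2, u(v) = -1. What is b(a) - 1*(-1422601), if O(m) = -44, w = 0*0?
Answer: 1422601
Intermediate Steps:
w = 0
a = -44
b(N) = 0 (b(N) = 0*2 = 0)
b(a) - 1*(-1422601) = 0 - 1*(-1422601) = 0 + 1422601 = 1422601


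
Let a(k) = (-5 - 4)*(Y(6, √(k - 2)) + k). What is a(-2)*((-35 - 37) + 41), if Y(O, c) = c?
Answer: -558 + 558*I ≈ -558.0 + 558.0*I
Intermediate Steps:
a(k) = -9*k - 9*√(-2 + k) (a(k) = (-5 - 4)*(√(k - 2) + k) = -9*(√(-2 + k) + k) = -9*(k + √(-2 + k)) = -9*k - 9*√(-2 + k))
a(-2)*((-35 - 37) + 41) = (-9*(-2) - 9*√(-2 - 2))*((-35 - 37) + 41) = (18 - 18*I)*(-72 + 41) = (18 - 18*I)*(-31) = -558 + 558*I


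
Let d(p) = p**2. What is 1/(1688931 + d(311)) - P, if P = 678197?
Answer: -1211023829443/1785652 ≈ -6.7820e+5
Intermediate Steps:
1/(1688931 + d(311)) - P = 1/(1688931 + 311**2) - 1*678197 = 1/(1688931 + 96721) - 678197 = 1/1785652 - 678197 = -1211023829443/1785652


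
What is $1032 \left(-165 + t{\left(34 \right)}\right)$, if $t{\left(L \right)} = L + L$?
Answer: $-100104$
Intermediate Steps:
$t{\left(L \right)} = 2 L$
$1032 \left(-165 + t{\left(34 \right)}\right) = 1032 \left(-165 + 2 \cdot 34\right) = 1032 \left(-165 + 68\right) = 1032 \left(-97\right) = -100104$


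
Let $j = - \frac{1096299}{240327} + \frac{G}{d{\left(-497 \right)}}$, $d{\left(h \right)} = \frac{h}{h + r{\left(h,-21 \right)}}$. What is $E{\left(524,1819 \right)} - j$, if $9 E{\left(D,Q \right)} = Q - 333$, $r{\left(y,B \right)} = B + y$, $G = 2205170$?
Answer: $- \frac{8537953219067}{1895913} \approx -4.5033 \cdot 10^{6}$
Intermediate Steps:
$d{\left(h \right)} = \frac{h}{-21 + 2 h}$ ($d{\left(h \right)} = \frac{h}{h + \left(-21 + h\right)} = \frac{h}{-21 + 2 h}$)
$E{\left(D,Q \right)} = -37 + \frac{Q}{9}$ ($E{\left(D,Q \right)} = \frac{Q - 333}{9} = \frac{-333 + Q}{9} = -37 + \frac{Q}{9}$)
$j = \frac{8538266255369}{1895913}$ ($j = - \frac{1096299}{240327} + \frac{2205170}{\left(-497\right) \frac{1}{-21 + 2 \left(-497\right)}} = \left(-1096299\right) \frac{1}{240327} + \frac{2205170}{\left(-497\right) \frac{1}{-21 - 994}} = - \frac{121811}{26703} + \frac{2205170}{\left(-497\right) \frac{1}{-1015}} = - \frac{121811}{26703} + \frac{2205170}{\left(-497\right) \left(- \frac{1}{1015}\right)} = - \frac{121811}{26703} + \frac{2205170}{\frac{71}{145}} = - \frac{121811}{26703} + 2205170 \cdot \frac{145}{71} = - \frac{121811}{26703} + \frac{319749650}{71} = \frac{8538266255369}{1895913} \approx 4.5035 \cdot 10^{6}$)
$E{\left(524,1819 \right)} - j = \left(-37 + \frac{1}{9} \cdot 1819\right) - \frac{8538266255369}{1895913} = \left(-37 + \frac{1819}{9}\right) - \frac{8538266255369}{1895913} = \frac{1486}{9} - \frac{8538266255369}{1895913} = - \frac{8537953219067}{1895913}$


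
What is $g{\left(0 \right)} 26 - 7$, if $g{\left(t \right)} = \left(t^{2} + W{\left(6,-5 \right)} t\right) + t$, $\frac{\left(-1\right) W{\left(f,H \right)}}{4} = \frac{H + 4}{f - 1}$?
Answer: $-7$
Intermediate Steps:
$W{\left(f,H \right)} = - \frac{4 \left(4 + H\right)}{-1 + f}$ ($W{\left(f,H \right)} = - 4 \frac{H + 4}{f - 1} = - 4 \frac{4 + H}{-1 + f} = - \frac{4 \left(4 + H\right)}{-1 + f}$)
$g{\left(t \right)} = t^{2} + \frac{9 t}{5}$ ($g{\left(t \right)} = \left(t^{2} + \frac{4 \left(-4 - -5\right)}{-1 + 6} t\right) + t = \left(t^{2} + \frac{4 \left(-4 + 5\right)}{5} t\right) + t = \left(t^{2} + 4 \cdot \frac{1}{5} \cdot 1 t\right) + t = \left(t^{2} + \frac{4 t}{5}\right) + t = t^{2} + \frac{9 t}{5}$)
$g{\left(0 \right)} 26 - 7 = \frac{1}{5} \cdot 0 \left(9 + 5 \cdot 0\right) 26 - 7 = \frac{1}{5} \cdot 0 \left(9 + 0\right) 26 - 7 = \frac{1}{5} \cdot 0 \cdot 9 \cdot 26 - 7 = 0 \cdot 26 - 7 = 0 - 7 = -7$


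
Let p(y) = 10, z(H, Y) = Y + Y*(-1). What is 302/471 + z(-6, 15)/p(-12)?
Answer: 302/471 ≈ 0.64119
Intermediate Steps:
z(H, Y) = 0 (z(H, Y) = Y - Y = 0)
302/471 + z(-6, 15)/p(-12) = 302/471 + 0/10 = 302*(1/471) + 0*(⅒) = 302/471 + 0 = 302/471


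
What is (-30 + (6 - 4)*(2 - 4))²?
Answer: 1156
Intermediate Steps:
(-30 + (6 - 4)*(2 - 4))² = (-30 + 2*(-2))² = (-30 - 4)² = (-34)² = 1156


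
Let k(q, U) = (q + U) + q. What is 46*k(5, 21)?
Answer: 1426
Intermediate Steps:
k(q, U) = U + 2*q (k(q, U) = (U + q) + q = U + 2*q)
46*k(5, 21) = 46*(21 + 2*5) = 46*(21 + 10) = 46*31 = 1426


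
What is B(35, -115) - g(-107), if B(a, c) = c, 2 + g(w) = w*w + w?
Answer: -11455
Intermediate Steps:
g(w) = -2 + w + w² (g(w) = -2 + (w*w + w) = -2 + (w² + w) = -2 + (w + w²) = -2 + w + w²)
B(35, -115) - g(-107) = -115 - (-2 - 107 + (-107)²) = -115 - (-2 - 107 + 11449) = -115 - 1*11340 = -115 - 11340 = -11455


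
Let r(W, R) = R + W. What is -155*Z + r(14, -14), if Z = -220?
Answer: 34100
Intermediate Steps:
-155*Z + r(14, -14) = -155*(-220) + (-14 + 14) = 34100 + 0 = 34100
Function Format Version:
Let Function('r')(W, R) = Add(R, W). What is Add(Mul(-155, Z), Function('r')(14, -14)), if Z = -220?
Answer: 34100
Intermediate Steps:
Add(Mul(-155, Z), Function('r')(14, -14)) = Add(Mul(-155, -220), Add(-14, 14)) = Add(34100, 0) = 34100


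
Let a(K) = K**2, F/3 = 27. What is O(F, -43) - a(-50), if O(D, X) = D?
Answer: -2419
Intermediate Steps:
F = 81 (F = 3*27 = 81)
O(F, -43) - a(-50) = 81 - 1*(-50)**2 = 81 - 1*2500 = 81 - 2500 = -2419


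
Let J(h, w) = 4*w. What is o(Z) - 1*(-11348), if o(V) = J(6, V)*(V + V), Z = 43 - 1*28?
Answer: 13148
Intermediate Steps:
Z = 15 (Z = 43 - 28 = 15)
o(V) = 8*V² (o(V) = (4*V)*(V + V) = (4*V)*(2*V) = 8*V²)
o(Z) - 1*(-11348) = 8*15² - 1*(-11348) = 8*225 + 11348 = 1800 + 11348 = 13148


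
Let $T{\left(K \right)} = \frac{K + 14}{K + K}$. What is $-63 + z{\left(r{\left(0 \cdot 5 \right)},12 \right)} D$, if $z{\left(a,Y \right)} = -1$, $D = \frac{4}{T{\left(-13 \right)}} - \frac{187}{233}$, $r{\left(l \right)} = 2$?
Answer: $\frac{9740}{233} \approx 41.803$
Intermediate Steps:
$T{\left(K \right)} = \frac{14 + K}{2 K}$
$D = - \frac{24419}{233}$ ($D = \frac{4}{\frac{1}{2} \frac{1}{-13} \left(14 - 13\right)} - \frac{187}{233} = \frac{4}{\frac{1}{2} \left(- \frac{1}{13}\right) 1} - \frac{187}{233} = \frac{4}{- \frac{1}{26}} - \frac{187}{233} = 4 \left(-26\right) - \frac{187}{233} = -104 - \frac{187}{233} = - \frac{24419}{233} \approx -104.8$)
$-63 + z{\left(r{\left(0 \cdot 5 \right)},12 \right)} D = -63 - - \frac{24419}{233} = -63 + \frac{24419}{233} = \frac{9740}{233}$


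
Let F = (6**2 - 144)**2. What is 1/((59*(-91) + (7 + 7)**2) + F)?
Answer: 1/6491 ≈ 0.00015406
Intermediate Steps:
F = 11664 (F = (36 - 144)**2 = (-108)**2 = 11664)
1/((59*(-91) + (7 + 7)**2) + F) = 1/((59*(-91) + (7 + 7)**2) + 11664) = 1/((-5369 + 14**2) + 11664) = 1/((-5369 + 196) + 11664) = 1/(-5173 + 11664) = 1/6491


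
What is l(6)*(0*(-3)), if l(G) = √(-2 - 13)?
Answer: 0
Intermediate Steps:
l(G) = I*√15 (l(G) = √(-15) = I*√15)
l(6)*(0*(-3)) = (I*√15)*(0*(-3)) = (I*√15)*0 = 0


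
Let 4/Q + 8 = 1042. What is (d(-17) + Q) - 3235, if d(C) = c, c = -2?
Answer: -1673527/517 ≈ -3237.0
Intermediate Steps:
Q = 2/517 (Q = 4/(-8 + 1042) = 4/1034 = 4*(1/1034) = 2/517 ≈ 0.0038685)
d(C) = -2
(d(-17) + Q) - 3235 = (-2 + 2/517) - 3235 = -1032/517 - 3235 = -1673527/517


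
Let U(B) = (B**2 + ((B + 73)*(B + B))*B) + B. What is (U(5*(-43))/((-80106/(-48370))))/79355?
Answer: -21092367310/211893721 ≈ -99.542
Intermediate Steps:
U(B) = B + B**2 + 2*B**2*(73 + B) (U(B) = (B**2 + ((73 + B)*(2*B))*B) + B = (B**2 + (2*B*(73 + B))*B) + B = (B**2 + 2*B**2*(73 + B)) + B = B + B**2 + 2*B**2*(73 + B))
(U(5*(-43))/((-80106/(-48370))))/79355 = (((5*(-43))*(1 + 2*(5*(-43))**2 + 147*(5*(-43))))/((-80106/(-48370))))/79355 = ((-215*(1 + 2*(-215)**2 + 147*(-215)))/((-80106*(-1/48370))))*(1/79355) = ((-215*(1 + 2*46225 - 31605))/(40053/24185))*(1/79355) = (-215*(1 + 92450 - 31605)*(24185/40053))*(1/79355) = (-215*60846*(24185/40053))*(1/79355) = -13081890*24185/40053*(1/79355) = -105461836550/13351*1/79355 = -21092367310/211893721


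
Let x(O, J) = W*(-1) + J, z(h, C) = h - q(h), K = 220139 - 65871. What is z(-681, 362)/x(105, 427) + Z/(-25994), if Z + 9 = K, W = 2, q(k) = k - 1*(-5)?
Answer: -13138009/2209490 ≈ -5.9462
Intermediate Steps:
q(k) = 5 + k (q(k) = k + 5 = 5 + k)
K = 154268
Z = 154259 (Z = -9 + 154268 = 154259)
z(h, C) = -5 (z(h, C) = h - (5 + h) = h + (-5 - h) = -5)
x(O, J) = -2 + J (x(O, J) = 2*(-1) + J = -2 + J)
z(-681, 362)/x(105, 427) + Z/(-25994) = -5/(-2 + 427) + 154259/(-25994) = -5/425 + 154259*(-1/25994) = -5*1/425 - 154259/25994 = -1/85 - 154259/25994 = -13138009/2209490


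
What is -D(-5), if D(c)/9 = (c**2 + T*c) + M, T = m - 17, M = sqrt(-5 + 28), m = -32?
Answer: -2430 - 9*sqrt(23) ≈ -2473.2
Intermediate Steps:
M = sqrt(23) ≈ 4.7958
T = -49 (T = -32 - 17 = -49)
D(c) = -441*c + 9*sqrt(23) + 9*c**2 (D(c) = 9*((c**2 - 49*c) + sqrt(23)) = 9*(sqrt(23) + c**2 - 49*c) = -441*c + 9*sqrt(23) + 9*c**2)
-D(-5) = -(-441*(-5) + 9*sqrt(23) + 9*(-5)**2) = -(2205 + 9*sqrt(23) + 9*25) = -(2205 + 9*sqrt(23) + 225) = -(2430 + 9*sqrt(23)) = -2430 - 9*sqrt(23)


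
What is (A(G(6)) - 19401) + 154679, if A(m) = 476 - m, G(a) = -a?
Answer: 135760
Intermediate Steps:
(A(G(6)) - 19401) + 154679 = ((476 - (-1)*6) - 19401) + 154679 = ((476 - 1*(-6)) - 19401) + 154679 = ((476 + 6) - 19401) + 154679 = (482 - 19401) + 154679 = -18919 + 154679 = 135760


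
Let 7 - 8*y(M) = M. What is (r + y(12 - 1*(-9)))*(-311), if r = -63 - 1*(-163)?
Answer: -122223/4 ≈ -30556.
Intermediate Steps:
y(M) = 7/8 - M/8
r = 100 (r = -63 + 163 = 100)
(r + y(12 - 1*(-9)))*(-311) = (100 + (7/8 - (12 - 1*(-9))/8))*(-311) = (100 + (7/8 - (12 + 9)/8))*(-311) = (100 + (7/8 - 1/8*21))*(-311) = (100 + (7/8 - 21/8))*(-311) = (100 - 7/4)*(-311) = (393/4)*(-311) = -122223/4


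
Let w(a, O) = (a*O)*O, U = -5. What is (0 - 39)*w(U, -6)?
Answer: 7020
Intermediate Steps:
w(a, O) = a*O² (w(a, O) = (O*a)*O = a*O²)
(0 - 39)*w(U, -6) = (0 - 39)*(-5*(-6)²) = -(-195)*36 = -39*(-180) = 7020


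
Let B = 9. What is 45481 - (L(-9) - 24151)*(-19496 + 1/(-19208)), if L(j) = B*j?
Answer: -1134188203020/2401 ≈ -4.7238e+8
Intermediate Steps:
L(j) = 9*j
45481 - (L(-9) - 24151)*(-19496 + 1/(-19208)) = 45481 - (9*(-9) - 24151)*(-19496 + 1/(-19208)) = 45481 - (-81 - 24151)*(-19496 - 1/19208) = 45481 - (-24232)*(-374479169)/19208 = 45481 - 1*1134297402901/2401 = 45481 - 1134297402901/2401 = -1134188203020/2401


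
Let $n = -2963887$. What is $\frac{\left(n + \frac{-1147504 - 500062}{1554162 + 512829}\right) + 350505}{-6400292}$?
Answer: $\frac{71076825278}{174070341597} \approx 0.40832$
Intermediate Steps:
$\frac{\left(n + \frac{-1147504 - 500062}{1554162 + 512829}\right) + 350505}{-6400292} = \frac{\left(-2963887 + \frac{-1147504 - 500062}{1554162 + 512829}\right) + 350505}{-6400292} = \left(\left(-2963887 - \frac{1647566}{2066991}\right) + 350505\right) \left(- \frac{1}{6400292}\right) = \left(\left(-2963887 - \frac{86714}{108789}\right) + 350505\right) \left(- \frac{1}{6400292}\right) = \left(- \frac{322438389557}{108789} + 350505\right) \left(- \frac{1}{6400292}\right) = \left(- \frac{284307301112}{108789}\right) \left(- \frac{1}{6400292}\right) = \frac{71076825278}{174070341597}$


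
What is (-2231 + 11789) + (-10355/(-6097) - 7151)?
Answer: 14685834/6097 ≈ 2408.7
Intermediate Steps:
(-2231 + 11789) + (-10355/(-6097) - 7151) = 9558 + (-10355*(-1/6097) - 7151) = 9558 + (10355/6097 - 7151) = 9558 - 43589292/6097 = 14685834/6097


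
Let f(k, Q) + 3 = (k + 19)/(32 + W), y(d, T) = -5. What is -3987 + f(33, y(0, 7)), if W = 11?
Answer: -171518/43 ≈ -3988.8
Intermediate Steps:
f(k, Q) = -110/43 + k/43 (f(k, Q) = -3 + (k + 19)/(32 + 11) = -3 + (19 + k)/43 = -3 + (19 + k)*(1/43) = -3 + (19/43 + k/43) = -110/43 + k/43)
-3987 + f(33, y(0, 7)) = -3987 + (-110/43 + (1/43)*33) = -3987 + (-110/43 + 33/43) = -3987 - 77/43 = -171518/43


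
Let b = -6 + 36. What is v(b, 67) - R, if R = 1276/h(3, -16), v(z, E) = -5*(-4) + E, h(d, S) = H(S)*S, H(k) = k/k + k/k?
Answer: 1015/8 ≈ 126.88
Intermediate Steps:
H(k) = 2 (H(k) = 1 + 1 = 2)
b = 30
h(d, S) = 2*S
v(z, E) = 20 + E
R = -319/8 (R = 1276/((2*(-16))) = 1276/(-32) = 1276*(-1/32) = -319/8 ≈ -39.875)
v(b, 67) - R = (20 + 67) - 1*(-319/8) = 87 + 319/8 = 1015/8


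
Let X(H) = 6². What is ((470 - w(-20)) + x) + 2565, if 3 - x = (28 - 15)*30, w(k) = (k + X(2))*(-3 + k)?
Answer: 3016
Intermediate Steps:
X(H) = 36
w(k) = (-3 + k)*(36 + k) (w(k) = (k + 36)*(-3 + k) = (36 + k)*(-3 + k) = (-3 + k)*(36 + k))
x = -387 (x = 3 - (28 - 15)*30 = 3 - 13*30 = 3 - 1*390 = 3 - 390 = -387)
((470 - w(-20)) + x) + 2565 = ((470 - (-108 + (-20)² + 33*(-20))) - 387) + 2565 = ((470 - (-108 + 400 - 660)) - 387) + 2565 = ((470 - 1*(-368)) - 387) + 2565 = ((470 + 368) - 387) + 2565 = (838 - 387) + 2565 = 451 + 2565 = 3016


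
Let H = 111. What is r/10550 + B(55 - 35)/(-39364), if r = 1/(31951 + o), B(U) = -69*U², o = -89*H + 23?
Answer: 1608405534841/2293959242250 ≈ 0.70115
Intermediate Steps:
o = -9856 (o = -89*111 + 23 = -9879 + 23 = -9856)
r = 1/22095 (r = 1/(31951 - 9856) = 1/22095 ≈ 4.5259e-5)
r/10550 + B(55 - 35)/(-39364) = (1/22095)/10550 - 69*(55 - 35)²/(-39364) = (1/22095)*(1/10550) - 69*20²*(-1/39364) = 1/233102250 - 69*400*(-1/39364) = 1/233102250 - 27600*(-1/39364) = 1/233102250 + 6900/9841 = 1608405534841/2293959242250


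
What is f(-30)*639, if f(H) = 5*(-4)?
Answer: -12780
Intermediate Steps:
f(H) = -20
f(-30)*639 = -20*639 = -12780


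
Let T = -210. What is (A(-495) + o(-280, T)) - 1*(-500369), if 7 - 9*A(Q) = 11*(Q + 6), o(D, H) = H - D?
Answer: 4509337/9 ≈ 5.0104e+5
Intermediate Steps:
A(Q) = -59/9 - 11*Q/9 (A(Q) = 7/9 - 11*(Q + 6)/9 = 7/9 - 11*(6 + Q)/9 = 7/9 - (66 + 11*Q)/9 = 7/9 + (-22/3 - 11*Q/9) = -59/9 - 11*Q/9)
(A(-495) + o(-280, T)) - 1*(-500369) = ((-59/9 - 11/9*(-495)) + (-210 - 1*(-280))) - 1*(-500369) = ((-59/9 + 605) + (-210 + 280)) + 500369 = (5386/9 + 70) + 500369 = 6016/9 + 500369 = 4509337/9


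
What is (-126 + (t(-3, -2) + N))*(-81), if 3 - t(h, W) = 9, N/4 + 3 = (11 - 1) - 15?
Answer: 13284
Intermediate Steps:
N = -32 (N = -12 + 4*((11 - 1) - 15) = -12 + 4*(10 - 15) = -12 + 4*(-5) = -12 - 20 = -32)
t(h, W) = -6 (t(h, W) = 3 - 1*9 = 3 - 9 = -6)
(-126 + (t(-3, -2) + N))*(-81) = (-126 + (-6 - 32))*(-81) = (-126 - 38)*(-81) = -164*(-81) = 13284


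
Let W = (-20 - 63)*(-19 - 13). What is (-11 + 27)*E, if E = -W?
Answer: -42496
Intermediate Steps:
W = 2656 (W = -83*(-32) = 2656)
E = -2656 (E = -1*2656 = -2656)
(-11 + 27)*E = (-11 + 27)*(-2656) = 16*(-2656) = -42496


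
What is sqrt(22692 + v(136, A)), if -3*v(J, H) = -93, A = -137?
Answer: sqrt(22723) ≈ 150.74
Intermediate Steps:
v(J, H) = 31 (v(J, H) = -1/3*(-93) = 31)
sqrt(22692 + v(136, A)) = sqrt(22692 + 31) = sqrt(22723)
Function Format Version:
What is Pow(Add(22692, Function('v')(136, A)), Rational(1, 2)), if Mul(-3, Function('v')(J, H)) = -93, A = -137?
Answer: Pow(22723, Rational(1, 2)) ≈ 150.74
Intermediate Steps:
Function('v')(J, H) = 31 (Function('v')(J, H) = Mul(Rational(-1, 3), -93) = 31)
Pow(Add(22692, Function('v')(136, A)), Rational(1, 2)) = Pow(Add(22692, 31), Rational(1, 2)) = Pow(22723, Rational(1, 2))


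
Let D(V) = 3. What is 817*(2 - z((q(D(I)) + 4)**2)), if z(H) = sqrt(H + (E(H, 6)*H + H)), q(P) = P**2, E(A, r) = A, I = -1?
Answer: 1634 - 31863*sqrt(19) ≈ -1.3725e+5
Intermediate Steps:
z(H) = sqrt(H**2 + 2*H) (z(H) = sqrt(H + (H*H + H)) = sqrt(H + (H**2 + H)) = sqrt(H + (H + H**2)) = sqrt(H**2 + 2*H))
817*(2 - z((q(D(I)) + 4)**2)) = 817*(2 - sqrt((3**2 + 4)**2*(2 + (3**2 + 4)**2))) = 817*(2 - sqrt((9 + 4)**2*(2 + (9 + 4)**2))) = 817*(2 - sqrt(13**2*(2 + 13**2))) = 817*(2 - sqrt(169*(2 + 169))) = 817*(2 - sqrt(169*171)) = 817*(2 - sqrt(28899)) = 817*(2 - 39*sqrt(19)) = 1634 - 31863*sqrt(19)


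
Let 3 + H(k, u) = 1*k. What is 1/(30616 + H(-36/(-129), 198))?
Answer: 43/1316371 ≈ 3.2666e-5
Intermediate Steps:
H(k, u) = -3 + k (H(k, u) = -3 + 1*k = -3 + k)
1/(30616 + H(-36/(-129), 198)) = 1/(30616 + (-3 - 36/(-129))) = 1/(30616 + (-3 - 36*(-1/129))) = 1/(30616 + (-3 + 12/43)) = 1/(30616 - 117/43) = 1/(1316371/43) = 43/1316371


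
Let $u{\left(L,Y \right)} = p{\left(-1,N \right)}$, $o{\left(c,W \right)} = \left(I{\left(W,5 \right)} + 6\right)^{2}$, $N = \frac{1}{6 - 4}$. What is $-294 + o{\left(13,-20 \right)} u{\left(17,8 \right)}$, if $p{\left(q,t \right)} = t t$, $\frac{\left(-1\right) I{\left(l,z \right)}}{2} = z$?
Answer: $-290$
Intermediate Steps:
$I{\left(l,z \right)} = - 2 z$
$N = \frac{1}{2} \approx 0.5$
$o{\left(c,W \right)} = 16$ ($o{\left(c,W \right)} = \left(\left(-2\right) 5 + 6\right)^{2} = \left(-10 + 6\right)^{2} = \left(-4\right)^{2} = 16$)
$p{\left(q,t \right)} = t^{2}$
$u{\left(L,Y \right)} = \frac{1}{4}$ ($u{\left(L,Y \right)} = \left(\frac{1}{2}\right)^{2} = \frac{1}{4}$)
$-294 + o{\left(13,-20 \right)} u{\left(17,8 \right)} = -294 + 16 \cdot \frac{1}{4} = -294 + 4 = -290$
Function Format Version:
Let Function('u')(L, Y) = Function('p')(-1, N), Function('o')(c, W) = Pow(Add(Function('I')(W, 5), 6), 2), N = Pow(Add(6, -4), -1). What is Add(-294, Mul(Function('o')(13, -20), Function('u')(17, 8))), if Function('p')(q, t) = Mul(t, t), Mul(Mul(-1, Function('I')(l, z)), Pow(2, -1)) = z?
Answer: -290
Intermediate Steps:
Function('I')(l, z) = Mul(-2, z)
N = Rational(1, 2) (N = Pow(2, -1) = Rational(1, 2) ≈ 0.50000)
Function('o')(c, W) = 16 (Function('o')(c, W) = Pow(Add(Mul(-2, 5), 6), 2) = Pow(Add(-10, 6), 2) = Pow(-4, 2) = 16)
Function('p')(q, t) = Pow(t, 2)
Function('u')(L, Y) = Rational(1, 4) (Function('u')(L, Y) = Pow(Rational(1, 2), 2) = Rational(1, 4))
Add(-294, Mul(Function('o')(13, -20), Function('u')(17, 8))) = Add(-294, Mul(16, Rational(1, 4))) = Add(-294, 4) = -290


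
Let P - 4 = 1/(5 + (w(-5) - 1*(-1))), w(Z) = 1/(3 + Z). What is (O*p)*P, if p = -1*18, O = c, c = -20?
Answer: 16560/11 ≈ 1505.5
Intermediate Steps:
O = -20
p = -18
P = 46/11 (P = 4 + 1/(5 + (1/(3 - 5) - 1*(-1))) = 4 + 1/(5 + (1/(-2) + 1)) = 4 + 1/(5 + (-1/2 + 1)) = 4 + 1/(5 + 1/2) = 4 + 1/(11/2) = 4 + 2/11 = 46/11 ≈ 4.1818)
(O*p)*P = -20*(-18)*(46/11) = 360*(46/11) = 16560/11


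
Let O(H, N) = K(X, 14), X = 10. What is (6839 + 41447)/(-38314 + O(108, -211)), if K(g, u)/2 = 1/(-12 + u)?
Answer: -48286/38313 ≈ -1.2603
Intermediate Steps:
K(g, u) = 2/(-12 + u)
O(H, N) = 1 (O(H, N) = 2/(-12 + 14) = 2/2 = 2*(1/2) = 1)
(6839 + 41447)/(-38314 + O(108, -211)) = (6839 + 41447)/(-38314 + 1) = 48286/(-38313) = 48286*(-1/38313) = -48286/38313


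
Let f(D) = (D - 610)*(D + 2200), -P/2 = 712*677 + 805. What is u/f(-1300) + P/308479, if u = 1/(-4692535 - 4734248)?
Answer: -15648140230909557521/4998791135464983000 ≈ -3.1304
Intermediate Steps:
P = -965658 (P = -2*(712*677 + 805) = -2*(482024 + 805) = -2*482829 = -965658)
u = -1/9426783 (u = 1/(-9426783) = -1/9426783 ≈ -1.0608e-7)
f(D) = (-610 + D)*(2200 + D)
u/f(-1300) + P/308479 = -1/(9426783*(-1342000 + (-1300)**2 + 1590*(-1300))) - 965658/308479 = -1/(9426783*(-1342000 + 1690000 - 2067000)) - 965658*1/308479 = -1/9426783/(-1719000) - 965658/308479 = -1/9426783*(-1/1719000) - 965658/308479 = 1/16204639977000 - 965658/308479 = -15648140230909557521/4998791135464983000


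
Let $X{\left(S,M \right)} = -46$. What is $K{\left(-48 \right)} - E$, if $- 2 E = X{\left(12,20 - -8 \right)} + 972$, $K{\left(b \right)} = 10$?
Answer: $473$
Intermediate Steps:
$E = -463$ ($E = - \frac{-46 + 972}{2} = \left(- \frac{1}{2}\right) 926 = -463$)
$K{\left(-48 \right)} - E = 10 - -463 = 10 + 463 = 473$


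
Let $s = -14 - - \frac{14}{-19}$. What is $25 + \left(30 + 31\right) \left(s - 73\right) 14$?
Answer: $- \frac{1423143}{19} \approx -74902.0$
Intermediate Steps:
$s = - \frac{280}{19}$ ($s = -14 - \left(-14\right) \left(- \frac{1}{19}\right) = -14 - \frac{14}{19} = - \frac{280}{19} \approx -14.737$)
$25 + \left(30 + 31\right) \left(s - 73\right) 14 = 25 + \left(30 + 31\right) \left(- \frac{280}{19} - 73\right) 14 = 25 + 61 \left(- \frac{1667}{19}\right) 14 = 25 - \frac{1423618}{19} = - \frac{1423143}{19}$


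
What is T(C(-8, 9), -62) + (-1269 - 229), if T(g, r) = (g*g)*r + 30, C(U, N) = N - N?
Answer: -1468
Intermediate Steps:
C(U, N) = 0
T(g, r) = 30 + r*g² (T(g, r) = g²*r + 30 = r*g² + 30 = 30 + r*g²)
T(C(-8, 9), -62) + (-1269 - 229) = (30 - 62*0²) + (-1269 - 229) = (30 - 62*0) - 1498 = (30 + 0) - 1498 = 30 - 1498 = -1468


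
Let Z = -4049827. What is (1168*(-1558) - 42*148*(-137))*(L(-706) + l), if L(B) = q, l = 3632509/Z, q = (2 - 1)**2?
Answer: -404027256336/4049827 ≈ -99764.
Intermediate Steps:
q = 1 (q = 1**2 = 1)
l = -3632509/4049827 (l = 3632509/(-4049827) = 3632509*(-1/4049827) = -3632509/4049827 ≈ -0.89695)
L(B) = 1
(1168*(-1558) - 42*148*(-137))*(L(-706) + l) = (1168*(-1558) - 42*148*(-137))*(1 - 3632509/4049827) = (-1819744 - 6216*(-137))*(417318/4049827) = (-1819744 + 851592)*(417318/4049827) = -968152*417318/4049827 = -404027256336/4049827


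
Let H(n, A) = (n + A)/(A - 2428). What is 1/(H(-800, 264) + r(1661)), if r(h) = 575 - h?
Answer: -541/587392 ≈ -0.00092102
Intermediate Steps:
H(n, A) = (A + n)/(-2428 + A)
1/(H(-800, 264) + r(1661)) = 1/((264 - 800)/(-2428 + 264) + (575 - 1*1661)) = 1/(-536/(-2164) + (575 - 1661)) = 1/(-1/2164*(-536) - 1086) = 1/(134/541 - 1086) = 1/(-587392/541) = -541/587392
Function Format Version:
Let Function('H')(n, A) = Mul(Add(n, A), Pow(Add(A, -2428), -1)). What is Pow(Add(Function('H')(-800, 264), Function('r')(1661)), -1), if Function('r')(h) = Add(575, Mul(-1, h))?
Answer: Rational(-541, 587392) ≈ -0.00092102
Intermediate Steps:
Function('H')(n, A) = Mul(Pow(Add(-2428, A), -1), Add(A, n)) (Function('H')(n, A) = Mul(Add(A, n), Pow(Add(-2428, A), -1)) = Mul(Pow(Add(-2428, A), -1), Add(A, n)))
Pow(Add(Function('H')(-800, 264), Function('r')(1661)), -1) = Pow(Add(Mul(Pow(Add(-2428, 264), -1), Add(264, -800)), Add(575, Mul(-1, 1661))), -1) = Pow(Add(Mul(Pow(-2164, -1), -536), Add(575, -1661)), -1) = Pow(Add(Mul(Rational(-1, 2164), -536), -1086), -1) = Pow(Add(Rational(134, 541), -1086), -1) = Pow(Rational(-587392, 541), -1) = Rational(-541, 587392)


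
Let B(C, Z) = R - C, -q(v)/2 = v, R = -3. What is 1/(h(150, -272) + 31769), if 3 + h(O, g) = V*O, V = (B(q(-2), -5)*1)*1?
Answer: 1/30716 ≈ 3.2556e-5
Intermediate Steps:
q(v) = -2*v
B(C, Z) = -3 - C
V = -7 (V = ((-3 - (-2)*(-2))*1)*1 = ((-3 - 1*4)*1)*1 = ((-3 - 4)*1)*1 = -7*1*1 = -7*1 = -7)
h(O, g) = -3 - 7*O
1/(h(150, -272) + 31769) = 1/((-3 - 7*150) + 31769) = 1/((-3 - 1050) + 31769) = 1/(-1053 + 31769) = 1/30716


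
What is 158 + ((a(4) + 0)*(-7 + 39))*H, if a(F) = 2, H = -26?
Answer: -1506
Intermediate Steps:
158 + ((a(4) + 0)*(-7 + 39))*H = 158 + ((2 + 0)*(-7 + 39))*(-26) = 158 + (2*32)*(-26) = 158 + 64*(-26) = 158 - 1664 = -1506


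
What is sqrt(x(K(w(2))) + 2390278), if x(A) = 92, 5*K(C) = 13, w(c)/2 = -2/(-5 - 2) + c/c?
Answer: sqrt(2390370) ≈ 1546.1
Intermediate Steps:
w(c) = 18/7 (w(c) = 2*(-2/(-5 - 2) + c/c) = 2*(-2/(-7) + 1) = 2*(-2*(-1/7) + 1) = 2*(2/7 + 1) = 2*(9/7) = 18/7)
K(C) = 13/5 (K(C) = (1/5)*13 = 13/5)
sqrt(x(K(w(2))) + 2390278) = sqrt(92 + 2390278) = sqrt(2390370)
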